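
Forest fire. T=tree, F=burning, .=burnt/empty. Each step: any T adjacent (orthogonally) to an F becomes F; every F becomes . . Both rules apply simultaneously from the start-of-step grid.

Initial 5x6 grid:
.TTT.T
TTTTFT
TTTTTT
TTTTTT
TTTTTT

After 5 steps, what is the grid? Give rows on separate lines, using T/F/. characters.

Step 1: 3 trees catch fire, 1 burn out
  .TTT.T
  TTTF.F
  TTTTFT
  TTTTTT
  TTTTTT
Step 2: 6 trees catch fire, 3 burn out
  .TTF.F
  TTF...
  TTTF.F
  TTTTFT
  TTTTTT
Step 3: 6 trees catch fire, 6 burn out
  .TF...
  TF....
  TTF...
  TTTF.F
  TTTTFT
Step 4: 6 trees catch fire, 6 burn out
  .F....
  F.....
  TF....
  TTF...
  TTTF.F
Step 5: 3 trees catch fire, 6 burn out
  ......
  ......
  F.....
  TF....
  TTF...

......
......
F.....
TF....
TTF...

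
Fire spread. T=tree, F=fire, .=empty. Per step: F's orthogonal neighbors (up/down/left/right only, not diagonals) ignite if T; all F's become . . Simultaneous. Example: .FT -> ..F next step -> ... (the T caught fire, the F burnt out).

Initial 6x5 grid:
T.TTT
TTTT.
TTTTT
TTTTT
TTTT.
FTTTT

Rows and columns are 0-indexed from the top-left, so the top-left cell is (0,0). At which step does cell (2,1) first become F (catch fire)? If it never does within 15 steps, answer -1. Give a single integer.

Step 1: cell (2,1)='T' (+2 fires, +1 burnt)
Step 2: cell (2,1)='T' (+3 fires, +2 burnt)
Step 3: cell (2,1)='T' (+4 fires, +3 burnt)
Step 4: cell (2,1)='F' (+5 fires, +4 burnt)
  -> target ignites at step 4
Step 5: cell (2,1)='.' (+4 fires, +5 burnt)
Step 6: cell (2,1)='.' (+3 fires, +4 burnt)
Step 7: cell (2,1)='.' (+3 fires, +3 burnt)
Step 8: cell (2,1)='.' (+1 fires, +3 burnt)
Step 9: cell (2,1)='.' (+1 fires, +1 burnt)
Step 10: cell (2,1)='.' (+0 fires, +1 burnt)
  fire out at step 10

4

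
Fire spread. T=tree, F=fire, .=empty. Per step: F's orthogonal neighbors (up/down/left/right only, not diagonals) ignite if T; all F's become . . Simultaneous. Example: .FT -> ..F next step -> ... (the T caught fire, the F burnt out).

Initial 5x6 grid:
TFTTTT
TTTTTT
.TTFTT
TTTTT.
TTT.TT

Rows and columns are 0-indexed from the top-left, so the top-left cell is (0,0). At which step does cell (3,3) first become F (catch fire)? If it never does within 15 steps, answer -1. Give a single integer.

Step 1: cell (3,3)='F' (+7 fires, +2 burnt)
  -> target ignites at step 1
Step 2: cell (3,3)='.' (+8 fires, +7 burnt)
Step 3: cell (3,3)='.' (+5 fires, +8 burnt)
Step 4: cell (3,3)='.' (+4 fires, +5 burnt)
Step 5: cell (3,3)='.' (+1 fires, +4 burnt)
Step 6: cell (3,3)='.' (+0 fires, +1 burnt)
  fire out at step 6

1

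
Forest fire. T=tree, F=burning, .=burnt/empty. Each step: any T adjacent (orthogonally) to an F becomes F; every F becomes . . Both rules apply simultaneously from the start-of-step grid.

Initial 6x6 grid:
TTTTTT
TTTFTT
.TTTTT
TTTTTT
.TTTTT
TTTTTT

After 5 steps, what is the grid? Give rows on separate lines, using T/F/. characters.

Step 1: 4 trees catch fire, 1 burn out
  TTTFTT
  TTF.FT
  .TTFTT
  TTTTTT
  .TTTTT
  TTTTTT
Step 2: 7 trees catch fire, 4 burn out
  TTF.FT
  TF...F
  .TF.FT
  TTTFTT
  .TTTTT
  TTTTTT
Step 3: 8 trees catch fire, 7 burn out
  TF...F
  F.....
  .F...F
  TTF.FT
  .TTFTT
  TTTTTT
Step 4: 6 trees catch fire, 8 burn out
  F.....
  ......
  ......
  TF...F
  .TF.FT
  TTTFTT
Step 5: 5 trees catch fire, 6 burn out
  ......
  ......
  ......
  F.....
  .F...F
  TTF.FT

......
......
......
F.....
.F...F
TTF.FT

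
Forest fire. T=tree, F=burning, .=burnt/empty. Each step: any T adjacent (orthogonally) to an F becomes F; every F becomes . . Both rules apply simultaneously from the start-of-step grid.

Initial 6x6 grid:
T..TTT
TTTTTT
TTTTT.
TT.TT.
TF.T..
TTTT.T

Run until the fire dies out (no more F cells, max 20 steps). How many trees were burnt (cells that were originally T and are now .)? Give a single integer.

Step 1: +3 fires, +1 burnt (F count now 3)
Step 2: +4 fires, +3 burnt (F count now 4)
Step 3: +4 fires, +4 burnt (F count now 4)
Step 4: +4 fires, +4 burnt (F count now 4)
Step 5: +4 fires, +4 burnt (F count now 4)
Step 6: +3 fires, +4 burnt (F count now 3)
Step 7: +2 fires, +3 burnt (F count now 2)
Step 8: +1 fires, +2 burnt (F count now 1)
Step 9: +0 fires, +1 burnt (F count now 0)
Fire out after step 9
Initially T: 26, now '.': 35
Total burnt (originally-T cells now '.'): 25

Answer: 25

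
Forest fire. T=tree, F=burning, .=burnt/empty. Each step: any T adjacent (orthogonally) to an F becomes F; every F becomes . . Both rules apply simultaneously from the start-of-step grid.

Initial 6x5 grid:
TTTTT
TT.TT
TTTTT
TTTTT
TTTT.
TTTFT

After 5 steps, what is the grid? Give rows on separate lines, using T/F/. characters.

Step 1: 3 trees catch fire, 1 burn out
  TTTTT
  TT.TT
  TTTTT
  TTTTT
  TTTF.
  TTF.F
Step 2: 3 trees catch fire, 3 burn out
  TTTTT
  TT.TT
  TTTTT
  TTTFT
  TTF..
  TF...
Step 3: 5 trees catch fire, 3 burn out
  TTTTT
  TT.TT
  TTTFT
  TTF.F
  TF...
  F....
Step 4: 5 trees catch fire, 5 burn out
  TTTTT
  TT.FT
  TTF.F
  TF...
  F....
  .....
Step 5: 4 trees catch fire, 5 burn out
  TTTFT
  TT..F
  TF...
  F....
  .....
  .....

TTTFT
TT..F
TF...
F....
.....
.....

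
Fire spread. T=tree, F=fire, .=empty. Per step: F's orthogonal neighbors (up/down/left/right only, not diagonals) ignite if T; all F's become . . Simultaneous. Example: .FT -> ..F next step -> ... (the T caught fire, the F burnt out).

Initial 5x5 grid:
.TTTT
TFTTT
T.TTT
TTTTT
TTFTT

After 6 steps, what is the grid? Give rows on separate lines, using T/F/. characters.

Step 1: 6 trees catch fire, 2 burn out
  .FTTT
  F.FTT
  T.TTT
  TTFTT
  TF.FT
Step 2: 8 trees catch fire, 6 burn out
  ..FTT
  ...FT
  F.FTT
  TF.FT
  F...F
Step 3: 5 trees catch fire, 8 burn out
  ...FT
  ....F
  ...FT
  F...F
  .....
Step 4: 2 trees catch fire, 5 burn out
  ....F
  .....
  ....F
  .....
  .....
Step 5: 0 trees catch fire, 2 burn out
  .....
  .....
  .....
  .....
  .....
Step 6: 0 trees catch fire, 0 burn out
  .....
  .....
  .....
  .....
  .....

.....
.....
.....
.....
.....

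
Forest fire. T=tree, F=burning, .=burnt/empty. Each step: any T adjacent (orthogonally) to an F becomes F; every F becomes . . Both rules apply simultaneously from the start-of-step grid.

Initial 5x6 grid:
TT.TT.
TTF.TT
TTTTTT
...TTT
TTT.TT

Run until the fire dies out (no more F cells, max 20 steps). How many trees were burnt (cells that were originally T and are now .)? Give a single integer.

Answer: 19

Derivation:
Step 1: +2 fires, +1 burnt (F count now 2)
Step 2: +4 fires, +2 burnt (F count now 4)
Step 3: +4 fires, +4 burnt (F count now 4)
Step 4: +3 fires, +4 burnt (F count now 3)
Step 5: +4 fires, +3 burnt (F count now 4)
Step 6: +2 fires, +4 burnt (F count now 2)
Step 7: +0 fires, +2 burnt (F count now 0)
Fire out after step 7
Initially T: 22, now '.': 27
Total burnt (originally-T cells now '.'): 19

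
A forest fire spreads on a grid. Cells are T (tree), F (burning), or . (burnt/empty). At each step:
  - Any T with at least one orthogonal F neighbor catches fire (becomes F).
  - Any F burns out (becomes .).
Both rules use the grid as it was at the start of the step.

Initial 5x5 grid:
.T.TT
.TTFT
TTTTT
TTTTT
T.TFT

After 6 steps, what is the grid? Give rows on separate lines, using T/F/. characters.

Step 1: 7 trees catch fire, 2 burn out
  .T.FT
  .TF.F
  TTTFT
  TTTFT
  T.F.F
Step 2: 6 trees catch fire, 7 burn out
  .T..F
  .F...
  TTF.F
  TTF.F
  T....
Step 3: 3 trees catch fire, 6 burn out
  .F...
  .....
  TF...
  TF...
  T....
Step 4: 2 trees catch fire, 3 burn out
  .....
  .....
  F....
  F....
  T....
Step 5: 1 trees catch fire, 2 burn out
  .....
  .....
  .....
  .....
  F....
Step 6: 0 trees catch fire, 1 burn out
  .....
  .....
  .....
  .....
  .....

.....
.....
.....
.....
.....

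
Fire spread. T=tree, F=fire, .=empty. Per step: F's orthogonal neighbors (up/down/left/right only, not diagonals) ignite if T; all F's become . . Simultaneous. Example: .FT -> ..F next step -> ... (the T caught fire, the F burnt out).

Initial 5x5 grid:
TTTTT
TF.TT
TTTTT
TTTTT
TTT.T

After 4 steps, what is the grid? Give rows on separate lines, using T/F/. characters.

Step 1: 3 trees catch fire, 1 burn out
  TFTTT
  F..TT
  TFTTT
  TTTTT
  TTT.T
Step 2: 5 trees catch fire, 3 burn out
  F.FTT
  ...TT
  F.FTT
  TFTTT
  TTT.T
Step 3: 5 trees catch fire, 5 burn out
  ...FT
  ...TT
  ...FT
  F.FTT
  TFT.T
Step 4: 6 trees catch fire, 5 burn out
  ....F
  ...FT
  ....F
  ...FT
  F.F.T

....F
...FT
....F
...FT
F.F.T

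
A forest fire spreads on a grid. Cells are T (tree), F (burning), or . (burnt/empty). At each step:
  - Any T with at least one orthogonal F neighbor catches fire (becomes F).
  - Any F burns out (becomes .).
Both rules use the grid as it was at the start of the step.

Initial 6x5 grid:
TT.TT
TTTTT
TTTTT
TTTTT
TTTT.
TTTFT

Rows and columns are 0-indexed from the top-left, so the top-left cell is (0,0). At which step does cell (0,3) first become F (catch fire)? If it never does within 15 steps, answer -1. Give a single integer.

Step 1: cell (0,3)='T' (+3 fires, +1 burnt)
Step 2: cell (0,3)='T' (+3 fires, +3 burnt)
Step 3: cell (0,3)='T' (+5 fires, +3 burnt)
Step 4: cell (0,3)='T' (+5 fires, +5 burnt)
Step 5: cell (0,3)='F' (+5 fires, +5 burnt)
  -> target ignites at step 5
Step 6: cell (0,3)='.' (+3 fires, +5 burnt)
Step 7: cell (0,3)='.' (+2 fires, +3 burnt)
Step 8: cell (0,3)='.' (+1 fires, +2 burnt)
Step 9: cell (0,3)='.' (+0 fires, +1 burnt)
  fire out at step 9

5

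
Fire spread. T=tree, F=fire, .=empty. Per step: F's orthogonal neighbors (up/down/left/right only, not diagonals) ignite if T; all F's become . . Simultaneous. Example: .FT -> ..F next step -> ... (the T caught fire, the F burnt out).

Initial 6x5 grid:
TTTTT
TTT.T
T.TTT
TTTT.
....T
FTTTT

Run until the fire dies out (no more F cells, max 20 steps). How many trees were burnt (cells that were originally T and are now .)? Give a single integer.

Step 1: +1 fires, +1 burnt (F count now 1)
Step 2: +1 fires, +1 burnt (F count now 1)
Step 3: +1 fires, +1 burnt (F count now 1)
Step 4: +1 fires, +1 burnt (F count now 1)
Step 5: +1 fires, +1 burnt (F count now 1)
Step 6: +0 fires, +1 burnt (F count now 0)
Fire out after step 6
Initially T: 22, now '.': 13
Total burnt (originally-T cells now '.'): 5

Answer: 5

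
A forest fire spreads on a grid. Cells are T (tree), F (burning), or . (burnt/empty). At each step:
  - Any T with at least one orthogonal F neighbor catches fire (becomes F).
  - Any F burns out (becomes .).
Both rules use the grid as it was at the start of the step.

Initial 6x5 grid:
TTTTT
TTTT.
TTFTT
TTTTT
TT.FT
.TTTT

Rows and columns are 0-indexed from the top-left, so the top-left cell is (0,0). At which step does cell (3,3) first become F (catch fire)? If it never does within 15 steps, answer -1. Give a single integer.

Step 1: cell (3,3)='F' (+7 fires, +2 burnt)
  -> target ignites at step 1
Step 2: cell (3,3)='.' (+9 fires, +7 burnt)
Step 3: cell (3,3)='.' (+6 fires, +9 burnt)
Step 4: cell (3,3)='.' (+3 fires, +6 burnt)
Step 5: cell (3,3)='.' (+0 fires, +3 burnt)
  fire out at step 5

1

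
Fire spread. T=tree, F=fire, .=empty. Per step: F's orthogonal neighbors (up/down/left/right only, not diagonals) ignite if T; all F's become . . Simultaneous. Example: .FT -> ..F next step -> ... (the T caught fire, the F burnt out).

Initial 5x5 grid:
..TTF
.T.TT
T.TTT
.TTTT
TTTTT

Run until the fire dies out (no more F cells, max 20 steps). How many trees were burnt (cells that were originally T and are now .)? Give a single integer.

Step 1: +2 fires, +1 burnt (F count now 2)
Step 2: +3 fires, +2 burnt (F count now 3)
Step 3: +2 fires, +3 burnt (F count now 2)
Step 4: +3 fires, +2 burnt (F count now 3)
Step 5: +2 fires, +3 burnt (F count now 2)
Step 6: +2 fires, +2 burnt (F count now 2)
Step 7: +1 fires, +2 burnt (F count now 1)
Step 8: +1 fires, +1 burnt (F count now 1)
Step 9: +0 fires, +1 burnt (F count now 0)
Fire out after step 9
Initially T: 18, now '.': 23
Total burnt (originally-T cells now '.'): 16

Answer: 16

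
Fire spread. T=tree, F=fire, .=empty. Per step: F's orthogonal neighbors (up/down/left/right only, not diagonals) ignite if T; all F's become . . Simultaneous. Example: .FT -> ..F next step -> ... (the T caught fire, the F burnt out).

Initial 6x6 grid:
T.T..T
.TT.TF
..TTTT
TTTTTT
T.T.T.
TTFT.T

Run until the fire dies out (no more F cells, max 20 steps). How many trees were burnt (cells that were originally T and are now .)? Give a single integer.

Step 1: +6 fires, +2 burnt (F count now 6)
Step 2: +4 fires, +6 burnt (F count now 4)
Step 3: +6 fires, +4 burnt (F count now 6)
Step 4: +3 fires, +6 burnt (F count now 3)
Step 5: +2 fires, +3 burnt (F count now 2)
Step 6: +0 fires, +2 burnt (F count now 0)
Fire out after step 6
Initially T: 23, now '.': 34
Total burnt (originally-T cells now '.'): 21

Answer: 21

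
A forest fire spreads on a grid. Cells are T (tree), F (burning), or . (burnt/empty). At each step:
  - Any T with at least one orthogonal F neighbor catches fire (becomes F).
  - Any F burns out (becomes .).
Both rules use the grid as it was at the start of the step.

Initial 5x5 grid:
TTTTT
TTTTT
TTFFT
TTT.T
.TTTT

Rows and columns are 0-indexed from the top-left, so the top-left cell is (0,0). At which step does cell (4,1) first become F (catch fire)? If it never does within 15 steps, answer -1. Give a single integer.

Step 1: cell (4,1)='T' (+5 fires, +2 burnt)
Step 2: cell (4,1)='T' (+8 fires, +5 burnt)
Step 3: cell (4,1)='F' (+7 fires, +8 burnt)
  -> target ignites at step 3
Step 4: cell (4,1)='.' (+1 fires, +7 burnt)
Step 5: cell (4,1)='.' (+0 fires, +1 burnt)
  fire out at step 5

3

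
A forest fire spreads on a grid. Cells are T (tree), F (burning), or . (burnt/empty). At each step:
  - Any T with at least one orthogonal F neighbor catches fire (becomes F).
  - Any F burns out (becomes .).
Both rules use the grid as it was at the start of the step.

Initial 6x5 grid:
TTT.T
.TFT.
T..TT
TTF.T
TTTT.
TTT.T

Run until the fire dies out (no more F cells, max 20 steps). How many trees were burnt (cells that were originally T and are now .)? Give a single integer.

Step 1: +5 fires, +2 burnt (F count now 5)
Step 2: +6 fires, +5 burnt (F count now 6)
Step 3: +5 fires, +6 burnt (F count now 5)
Step 4: +2 fires, +5 burnt (F count now 2)
Step 5: +0 fires, +2 burnt (F count now 0)
Fire out after step 5
Initially T: 20, now '.': 28
Total burnt (originally-T cells now '.'): 18

Answer: 18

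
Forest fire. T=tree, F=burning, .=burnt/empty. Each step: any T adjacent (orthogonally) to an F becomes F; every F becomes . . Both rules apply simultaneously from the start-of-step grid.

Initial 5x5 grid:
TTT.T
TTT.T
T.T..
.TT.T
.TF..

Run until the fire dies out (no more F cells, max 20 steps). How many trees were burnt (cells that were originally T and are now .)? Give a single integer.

Step 1: +2 fires, +1 burnt (F count now 2)
Step 2: +2 fires, +2 burnt (F count now 2)
Step 3: +1 fires, +2 burnt (F count now 1)
Step 4: +2 fires, +1 burnt (F count now 2)
Step 5: +2 fires, +2 burnt (F count now 2)
Step 6: +2 fires, +2 burnt (F count now 2)
Step 7: +0 fires, +2 burnt (F count now 0)
Fire out after step 7
Initially T: 14, now '.': 22
Total burnt (originally-T cells now '.'): 11

Answer: 11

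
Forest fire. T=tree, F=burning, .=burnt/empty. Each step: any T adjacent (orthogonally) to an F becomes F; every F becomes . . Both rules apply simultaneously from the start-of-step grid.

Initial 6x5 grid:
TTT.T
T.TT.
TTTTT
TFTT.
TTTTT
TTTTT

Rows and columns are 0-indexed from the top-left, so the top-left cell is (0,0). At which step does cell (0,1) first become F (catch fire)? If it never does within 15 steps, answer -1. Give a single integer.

Step 1: cell (0,1)='T' (+4 fires, +1 burnt)
Step 2: cell (0,1)='T' (+6 fires, +4 burnt)
Step 3: cell (0,1)='T' (+6 fires, +6 burnt)
Step 4: cell (0,1)='T' (+6 fires, +6 burnt)
Step 5: cell (0,1)='F' (+2 fires, +6 burnt)
  -> target ignites at step 5
Step 6: cell (0,1)='.' (+0 fires, +2 burnt)
  fire out at step 6

5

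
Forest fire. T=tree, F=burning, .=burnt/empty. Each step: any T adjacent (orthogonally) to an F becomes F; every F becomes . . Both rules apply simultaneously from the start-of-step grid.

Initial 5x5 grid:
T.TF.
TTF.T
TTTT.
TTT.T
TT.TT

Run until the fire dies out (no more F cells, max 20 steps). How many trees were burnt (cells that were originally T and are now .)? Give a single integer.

Answer: 13

Derivation:
Step 1: +3 fires, +2 burnt (F count now 3)
Step 2: +4 fires, +3 burnt (F count now 4)
Step 3: +3 fires, +4 burnt (F count now 3)
Step 4: +2 fires, +3 burnt (F count now 2)
Step 5: +1 fires, +2 burnt (F count now 1)
Step 6: +0 fires, +1 burnt (F count now 0)
Fire out after step 6
Initially T: 17, now '.': 21
Total burnt (originally-T cells now '.'): 13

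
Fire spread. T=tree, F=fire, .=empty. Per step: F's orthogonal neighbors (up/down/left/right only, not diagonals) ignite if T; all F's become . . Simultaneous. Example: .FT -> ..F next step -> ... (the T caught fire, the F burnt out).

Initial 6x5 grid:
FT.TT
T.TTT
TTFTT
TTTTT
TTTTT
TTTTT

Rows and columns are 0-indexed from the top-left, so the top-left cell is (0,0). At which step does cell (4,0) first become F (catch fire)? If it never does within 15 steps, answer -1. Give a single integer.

Step 1: cell (4,0)='T' (+6 fires, +2 burnt)
Step 2: cell (4,0)='T' (+6 fires, +6 burnt)
Step 3: cell (4,0)='T' (+7 fires, +6 burnt)
Step 4: cell (4,0)='F' (+5 fires, +7 burnt)
  -> target ignites at step 4
Step 5: cell (4,0)='.' (+2 fires, +5 burnt)
Step 6: cell (4,0)='.' (+0 fires, +2 burnt)
  fire out at step 6

4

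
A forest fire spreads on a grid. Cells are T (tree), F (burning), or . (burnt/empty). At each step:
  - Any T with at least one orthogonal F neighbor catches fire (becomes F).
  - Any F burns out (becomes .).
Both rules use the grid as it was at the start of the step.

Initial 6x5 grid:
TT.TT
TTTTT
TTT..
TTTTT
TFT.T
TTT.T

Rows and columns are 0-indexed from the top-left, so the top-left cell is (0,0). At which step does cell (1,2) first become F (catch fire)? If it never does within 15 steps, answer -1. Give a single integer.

Step 1: cell (1,2)='T' (+4 fires, +1 burnt)
Step 2: cell (1,2)='T' (+5 fires, +4 burnt)
Step 3: cell (1,2)='T' (+4 fires, +5 burnt)
Step 4: cell (1,2)='F' (+4 fires, +4 burnt)
  -> target ignites at step 4
Step 5: cell (1,2)='.' (+3 fires, +4 burnt)
Step 6: cell (1,2)='.' (+3 fires, +3 burnt)
Step 7: cell (1,2)='.' (+1 fires, +3 burnt)
Step 8: cell (1,2)='.' (+0 fires, +1 burnt)
  fire out at step 8

4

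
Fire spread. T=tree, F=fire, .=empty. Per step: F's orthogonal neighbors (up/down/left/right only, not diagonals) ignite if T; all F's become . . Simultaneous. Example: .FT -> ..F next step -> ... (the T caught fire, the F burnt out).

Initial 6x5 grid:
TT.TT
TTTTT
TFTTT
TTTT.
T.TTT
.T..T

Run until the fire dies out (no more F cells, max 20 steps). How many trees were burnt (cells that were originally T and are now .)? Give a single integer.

Step 1: +4 fires, +1 burnt (F count now 4)
Step 2: +6 fires, +4 burnt (F count now 6)
Step 3: +6 fires, +6 burnt (F count now 6)
Step 4: +3 fires, +6 burnt (F count now 3)
Step 5: +2 fires, +3 burnt (F count now 2)
Step 6: +1 fires, +2 burnt (F count now 1)
Step 7: +0 fires, +1 burnt (F count now 0)
Fire out after step 7
Initially T: 23, now '.': 29
Total burnt (originally-T cells now '.'): 22

Answer: 22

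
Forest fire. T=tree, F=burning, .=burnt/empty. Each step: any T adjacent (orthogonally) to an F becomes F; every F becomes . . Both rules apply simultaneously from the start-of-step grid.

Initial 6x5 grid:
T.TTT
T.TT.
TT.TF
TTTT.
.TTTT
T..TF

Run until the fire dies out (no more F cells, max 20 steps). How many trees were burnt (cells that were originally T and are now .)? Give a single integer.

Answer: 19

Derivation:
Step 1: +3 fires, +2 burnt (F count now 3)
Step 2: +3 fires, +3 burnt (F count now 3)
Step 3: +4 fires, +3 burnt (F count now 4)
Step 4: +4 fires, +4 burnt (F count now 4)
Step 5: +2 fires, +4 burnt (F count now 2)
Step 6: +1 fires, +2 burnt (F count now 1)
Step 7: +1 fires, +1 burnt (F count now 1)
Step 8: +1 fires, +1 burnt (F count now 1)
Step 9: +0 fires, +1 burnt (F count now 0)
Fire out after step 9
Initially T: 20, now '.': 29
Total burnt (originally-T cells now '.'): 19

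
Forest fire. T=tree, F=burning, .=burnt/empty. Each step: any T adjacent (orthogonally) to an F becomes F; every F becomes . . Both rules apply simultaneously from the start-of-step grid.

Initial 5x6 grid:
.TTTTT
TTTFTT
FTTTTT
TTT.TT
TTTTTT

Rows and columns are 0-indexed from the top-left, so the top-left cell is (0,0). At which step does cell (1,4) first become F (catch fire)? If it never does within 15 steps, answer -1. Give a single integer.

Step 1: cell (1,4)='F' (+7 fires, +2 burnt)
  -> target ignites at step 1
Step 2: cell (1,4)='.' (+8 fires, +7 burnt)
Step 3: cell (1,4)='.' (+6 fires, +8 burnt)
Step 4: cell (1,4)='.' (+3 fires, +6 burnt)
Step 5: cell (1,4)='.' (+2 fires, +3 burnt)
Step 6: cell (1,4)='.' (+0 fires, +2 burnt)
  fire out at step 6

1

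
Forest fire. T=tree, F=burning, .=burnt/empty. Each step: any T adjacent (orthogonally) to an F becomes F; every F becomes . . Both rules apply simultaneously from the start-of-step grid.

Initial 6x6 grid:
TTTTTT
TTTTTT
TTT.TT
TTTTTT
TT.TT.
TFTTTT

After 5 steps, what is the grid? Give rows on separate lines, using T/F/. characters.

Step 1: 3 trees catch fire, 1 burn out
  TTTTTT
  TTTTTT
  TTT.TT
  TTTTTT
  TF.TT.
  F.FTTT
Step 2: 3 trees catch fire, 3 burn out
  TTTTTT
  TTTTTT
  TTT.TT
  TFTTTT
  F..TT.
  ...FTT
Step 3: 5 trees catch fire, 3 burn out
  TTTTTT
  TTTTTT
  TFT.TT
  F.FTTT
  ...FT.
  ....FT
Step 4: 6 trees catch fire, 5 burn out
  TTTTTT
  TFTTTT
  F.F.TT
  ...FTT
  ....F.
  .....F
Step 5: 4 trees catch fire, 6 burn out
  TFTTTT
  F.FTTT
  ....TT
  ....FT
  ......
  ......

TFTTTT
F.FTTT
....TT
....FT
......
......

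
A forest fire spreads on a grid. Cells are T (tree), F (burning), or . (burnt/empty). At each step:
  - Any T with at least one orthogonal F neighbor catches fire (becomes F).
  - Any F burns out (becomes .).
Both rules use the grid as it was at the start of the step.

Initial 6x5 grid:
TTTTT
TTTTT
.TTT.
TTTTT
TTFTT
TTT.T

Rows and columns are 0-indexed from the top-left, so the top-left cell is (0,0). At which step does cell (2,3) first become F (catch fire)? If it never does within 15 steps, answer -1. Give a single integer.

Step 1: cell (2,3)='T' (+4 fires, +1 burnt)
Step 2: cell (2,3)='T' (+6 fires, +4 burnt)
Step 3: cell (2,3)='F' (+7 fires, +6 burnt)
  -> target ignites at step 3
Step 4: cell (2,3)='.' (+3 fires, +7 burnt)
Step 5: cell (2,3)='.' (+4 fires, +3 burnt)
Step 6: cell (2,3)='.' (+2 fires, +4 burnt)
Step 7: cell (2,3)='.' (+0 fires, +2 burnt)
  fire out at step 7

3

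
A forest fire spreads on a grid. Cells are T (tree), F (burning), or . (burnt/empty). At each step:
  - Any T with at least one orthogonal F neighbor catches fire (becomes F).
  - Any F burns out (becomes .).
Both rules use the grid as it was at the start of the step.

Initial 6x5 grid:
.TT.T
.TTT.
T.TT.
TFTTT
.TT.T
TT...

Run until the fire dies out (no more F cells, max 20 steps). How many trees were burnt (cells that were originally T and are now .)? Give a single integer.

Step 1: +3 fires, +1 burnt (F count now 3)
Step 2: +5 fires, +3 burnt (F count now 5)
Step 3: +4 fires, +5 burnt (F count now 4)
Step 4: +4 fires, +4 burnt (F count now 4)
Step 5: +1 fires, +4 burnt (F count now 1)
Step 6: +0 fires, +1 burnt (F count now 0)
Fire out after step 6
Initially T: 18, now '.': 29
Total burnt (originally-T cells now '.'): 17

Answer: 17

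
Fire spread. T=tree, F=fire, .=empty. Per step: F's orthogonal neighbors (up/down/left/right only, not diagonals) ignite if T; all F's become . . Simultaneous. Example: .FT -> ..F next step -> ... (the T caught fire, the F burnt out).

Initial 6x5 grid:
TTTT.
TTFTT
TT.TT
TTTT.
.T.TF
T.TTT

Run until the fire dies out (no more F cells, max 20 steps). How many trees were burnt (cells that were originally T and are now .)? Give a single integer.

Answer: 21

Derivation:
Step 1: +5 fires, +2 burnt (F count now 5)
Step 2: +8 fires, +5 burnt (F count now 8)
Step 3: +6 fires, +8 burnt (F count now 6)
Step 4: +2 fires, +6 burnt (F count now 2)
Step 5: +0 fires, +2 burnt (F count now 0)
Fire out after step 5
Initially T: 22, now '.': 29
Total burnt (originally-T cells now '.'): 21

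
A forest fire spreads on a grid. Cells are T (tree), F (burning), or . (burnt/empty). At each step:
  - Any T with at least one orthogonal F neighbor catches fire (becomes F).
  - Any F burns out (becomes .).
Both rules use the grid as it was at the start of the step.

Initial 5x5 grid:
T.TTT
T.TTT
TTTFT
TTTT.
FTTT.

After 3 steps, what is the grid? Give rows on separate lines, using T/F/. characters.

Step 1: 6 trees catch fire, 2 burn out
  T.TTT
  T.TFT
  TTF.F
  FTTF.
  .FTT.
Step 2: 9 trees catch fire, 6 burn out
  T.TFT
  T.F.F
  FF...
  .FF..
  ..FF.
Step 3: 3 trees catch fire, 9 burn out
  T.F.F
  F....
  .....
  .....
  .....

T.F.F
F....
.....
.....
.....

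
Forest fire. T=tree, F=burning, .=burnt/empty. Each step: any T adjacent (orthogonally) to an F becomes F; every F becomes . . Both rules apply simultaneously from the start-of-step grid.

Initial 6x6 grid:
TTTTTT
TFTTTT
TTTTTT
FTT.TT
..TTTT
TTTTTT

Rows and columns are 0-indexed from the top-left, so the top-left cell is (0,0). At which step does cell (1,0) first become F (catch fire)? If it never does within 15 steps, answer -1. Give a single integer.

Step 1: cell (1,0)='F' (+6 fires, +2 burnt)
  -> target ignites at step 1
Step 2: cell (1,0)='.' (+5 fires, +6 burnt)
Step 3: cell (1,0)='.' (+4 fires, +5 burnt)
Step 4: cell (1,0)='.' (+5 fires, +4 burnt)
Step 5: cell (1,0)='.' (+6 fires, +5 burnt)
Step 6: cell (1,0)='.' (+4 fires, +6 burnt)
Step 7: cell (1,0)='.' (+1 fires, +4 burnt)
Step 8: cell (1,0)='.' (+0 fires, +1 burnt)
  fire out at step 8

1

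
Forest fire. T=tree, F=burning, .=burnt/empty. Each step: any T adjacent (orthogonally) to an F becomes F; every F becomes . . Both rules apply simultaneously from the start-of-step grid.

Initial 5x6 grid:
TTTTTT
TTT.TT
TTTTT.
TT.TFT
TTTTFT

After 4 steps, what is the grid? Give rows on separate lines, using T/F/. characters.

Step 1: 5 trees catch fire, 2 burn out
  TTTTTT
  TTT.TT
  TTTTF.
  TT.F.F
  TTTF.F
Step 2: 3 trees catch fire, 5 burn out
  TTTTTT
  TTT.FT
  TTTF..
  TT....
  TTF...
Step 3: 4 trees catch fire, 3 burn out
  TTTTFT
  TTT..F
  TTF...
  TT....
  TF....
Step 4: 6 trees catch fire, 4 burn out
  TTTF.F
  TTF...
  TF....
  TF....
  F.....

TTTF.F
TTF...
TF....
TF....
F.....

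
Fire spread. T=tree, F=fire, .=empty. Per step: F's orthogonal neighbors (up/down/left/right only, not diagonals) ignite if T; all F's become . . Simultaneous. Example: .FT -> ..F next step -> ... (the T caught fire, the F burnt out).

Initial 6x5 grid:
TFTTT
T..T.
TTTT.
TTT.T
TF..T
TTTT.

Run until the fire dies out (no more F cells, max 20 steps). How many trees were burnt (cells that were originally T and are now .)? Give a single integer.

Step 1: +5 fires, +2 burnt (F count now 5)
Step 2: +7 fires, +5 burnt (F count now 7)
Step 3: +5 fires, +7 burnt (F count now 5)
Step 4: +1 fires, +5 burnt (F count now 1)
Step 5: +0 fires, +1 burnt (F count now 0)
Fire out after step 5
Initially T: 20, now '.': 28
Total burnt (originally-T cells now '.'): 18

Answer: 18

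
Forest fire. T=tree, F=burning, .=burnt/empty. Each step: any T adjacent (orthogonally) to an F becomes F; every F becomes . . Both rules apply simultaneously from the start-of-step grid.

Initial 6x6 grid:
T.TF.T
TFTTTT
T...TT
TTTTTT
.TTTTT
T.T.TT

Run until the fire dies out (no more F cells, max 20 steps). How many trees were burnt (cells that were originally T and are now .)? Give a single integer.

Step 1: +4 fires, +2 burnt (F count now 4)
Step 2: +3 fires, +4 burnt (F count now 3)
Step 3: +3 fires, +3 burnt (F count now 3)
Step 4: +4 fires, +3 burnt (F count now 4)
Step 5: +5 fires, +4 burnt (F count now 5)
Step 6: +4 fires, +5 burnt (F count now 4)
Step 7: +2 fires, +4 burnt (F count now 2)
Step 8: +0 fires, +2 burnt (F count now 0)
Fire out after step 8
Initially T: 26, now '.': 35
Total burnt (originally-T cells now '.'): 25

Answer: 25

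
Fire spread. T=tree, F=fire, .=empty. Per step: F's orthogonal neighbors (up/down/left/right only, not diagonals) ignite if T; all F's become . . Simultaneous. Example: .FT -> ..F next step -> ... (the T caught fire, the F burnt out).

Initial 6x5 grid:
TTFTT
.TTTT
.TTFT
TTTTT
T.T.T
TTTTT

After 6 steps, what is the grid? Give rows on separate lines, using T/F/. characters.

Step 1: 7 trees catch fire, 2 burn out
  TF.FT
  .TFFT
  .TF.F
  TTTFT
  T.T.T
  TTTTT
Step 2: 7 trees catch fire, 7 burn out
  F...F
  .F..F
  .F...
  TTF.F
  T.T.T
  TTTTT
Step 3: 3 trees catch fire, 7 burn out
  .....
  .....
  .....
  TF...
  T.F.F
  TTTTT
Step 4: 3 trees catch fire, 3 burn out
  .....
  .....
  .....
  F....
  T....
  TTFTF
Step 5: 3 trees catch fire, 3 burn out
  .....
  .....
  .....
  .....
  F....
  TF.F.
Step 6: 1 trees catch fire, 3 burn out
  .....
  .....
  .....
  .....
  .....
  F....

.....
.....
.....
.....
.....
F....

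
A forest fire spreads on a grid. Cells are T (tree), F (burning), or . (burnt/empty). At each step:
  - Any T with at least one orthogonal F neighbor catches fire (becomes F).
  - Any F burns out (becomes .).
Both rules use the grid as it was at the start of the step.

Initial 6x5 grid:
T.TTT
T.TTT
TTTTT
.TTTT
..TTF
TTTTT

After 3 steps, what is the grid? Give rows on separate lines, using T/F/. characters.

Step 1: 3 trees catch fire, 1 burn out
  T.TTT
  T.TTT
  TTTTT
  .TTTF
  ..TF.
  TTTTF
Step 2: 4 trees catch fire, 3 burn out
  T.TTT
  T.TTT
  TTTTF
  .TTF.
  ..F..
  TTTF.
Step 3: 4 trees catch fire, 4 burn out
  T.TTT
  T.TTF
  TTTF.
  .TF..
  .....
  TTF..

T.TTT
T.TTF
TTTF.
.TF..
.....
TTF..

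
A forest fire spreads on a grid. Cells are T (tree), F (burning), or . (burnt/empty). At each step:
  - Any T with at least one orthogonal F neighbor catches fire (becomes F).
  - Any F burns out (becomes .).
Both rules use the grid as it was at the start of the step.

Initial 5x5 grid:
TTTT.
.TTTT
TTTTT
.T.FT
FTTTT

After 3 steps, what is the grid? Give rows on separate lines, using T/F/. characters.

Step 1: 4 trees catch fire, 2 burn out
  TTTT.
  .TTTT
  TTTFT
  .T..F
  .FTFT
Step 2: 6 trees catch fire, 4 burn out
  TTTT.
  .TTFT
  TTF.F
  .F...
  ..F.F
Step 3: 4 trees catch fire, 6 burn out
  TTTF.
  .TF.F
  TF...
  .....
  .....

TTTF.
.TF.F
TF...
.....
.....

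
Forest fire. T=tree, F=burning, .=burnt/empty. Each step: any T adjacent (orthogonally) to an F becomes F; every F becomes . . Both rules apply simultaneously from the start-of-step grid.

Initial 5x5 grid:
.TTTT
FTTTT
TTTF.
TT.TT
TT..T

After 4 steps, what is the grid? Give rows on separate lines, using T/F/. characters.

Step 1: 5 trees catch fire, 2 burn out
  .TTTT
  .FTFT
  FTF..
  TT.FT
  TT..T
Step 2: 7 trees catch fire, 5 burn out
  .FTFT
  ..F.F
  .F...
  FT..F
  TT..T
Step 3: 5 trees catch fire, 7 burn out
  ..F.F
  .....
  .....
  .F...
  FT..F
Step 4: 1 trees catch fire, 5 burn out
  .....
  .....
  .....
  .....
  .F...

.....
.....
.....
.....
.F...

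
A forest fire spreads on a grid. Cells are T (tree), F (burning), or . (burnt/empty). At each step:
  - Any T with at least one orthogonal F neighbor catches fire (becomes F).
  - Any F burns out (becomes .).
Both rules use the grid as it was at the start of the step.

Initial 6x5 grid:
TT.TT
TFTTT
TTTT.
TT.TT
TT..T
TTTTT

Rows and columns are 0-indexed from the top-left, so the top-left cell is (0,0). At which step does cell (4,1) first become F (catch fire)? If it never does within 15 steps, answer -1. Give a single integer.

Step 1: cell (4,1)='T' (+4 fires, +1 burnt)
Step 2: cell (4,1)='T' (+5 fires, +4 burnt)
Step 3: cell (4,1)='F' (+5 fires, +5 burnt)
  -> target ignites at step 3
Step 4: cell (4,1)='.' (+4 fires, +5 burnt)
Step 5: cell (4,1)='.' (+3 fires, +4 burnt)
Step 6: cell (4,1)='.' (+2 fires, +3 burnt)
Step 7: cell (4,1)='.' (+1 fires, +2 burnt)
Step 8: cell (4,1)='.' (+0 fires, +1 burnt)
  fire out at step 8

3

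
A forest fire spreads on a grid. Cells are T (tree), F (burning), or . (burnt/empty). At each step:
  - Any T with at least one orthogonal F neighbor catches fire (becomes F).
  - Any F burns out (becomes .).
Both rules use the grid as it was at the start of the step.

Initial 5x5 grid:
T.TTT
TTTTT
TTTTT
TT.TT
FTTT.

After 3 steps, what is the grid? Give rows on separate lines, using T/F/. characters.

Step 1: 2 trees catch fire, 1 burn out
  T.TTT
  TTTTT
  TTTTT
  FT.TT
  .FTT.
Step 2: 3 trees catch fire, 2 burn out
  T.TTT
  TTTTT
  FTTTT
  .F.TT
  ..FT.
Step 3: 3 trees catch fire, 3 burn out
  T.TTT
  FTTTT
  .FTTT
  ...TT
  ...F.

T.TTT
FTTTT
.FTTT
...TT
...F.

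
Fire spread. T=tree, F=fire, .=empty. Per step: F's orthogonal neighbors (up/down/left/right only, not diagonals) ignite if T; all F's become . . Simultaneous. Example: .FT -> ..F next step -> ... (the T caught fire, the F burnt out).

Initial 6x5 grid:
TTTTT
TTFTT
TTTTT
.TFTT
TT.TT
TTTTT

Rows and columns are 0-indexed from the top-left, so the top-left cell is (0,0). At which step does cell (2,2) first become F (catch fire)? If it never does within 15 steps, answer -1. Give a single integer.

Step 1: cell (2,2)='F' (+6 fires, +2 burnt)
  -> target ignites at step 1
Step 2: cell (2,2)='.' (+9 fires, +6 burnt)
Step 3: cell (2,2)='.' (+8 fires, +9 burnt)
Step 4: cell (2,2)='.' (+3 fires, +8 burnt)
Step 5: cell (2,2)='.' (+0 fires, +3 burnt)
  fire out at step 5

1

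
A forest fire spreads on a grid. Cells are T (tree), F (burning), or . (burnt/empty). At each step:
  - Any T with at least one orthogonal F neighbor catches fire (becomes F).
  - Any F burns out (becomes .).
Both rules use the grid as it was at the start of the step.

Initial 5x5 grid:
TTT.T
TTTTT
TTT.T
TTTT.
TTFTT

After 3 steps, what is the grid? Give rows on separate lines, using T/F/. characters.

Step 1: 3 trees catch fire, 1 burn out
  TTT.T
  TTTTT
  TTT.T
  TTFT.
  TF.FT
Step 2: 5 trees catch fire, 3 burn out
  TTT.T
  TTTTT
  TTF.T
  TF.F.
  F...F
Step 3: 3 trees catch fire, 5 burn out
  TTT.T
  TTFTT
  TF..T
  F....
  .....

TTT.T
TTFTT
TF..T
F....
.....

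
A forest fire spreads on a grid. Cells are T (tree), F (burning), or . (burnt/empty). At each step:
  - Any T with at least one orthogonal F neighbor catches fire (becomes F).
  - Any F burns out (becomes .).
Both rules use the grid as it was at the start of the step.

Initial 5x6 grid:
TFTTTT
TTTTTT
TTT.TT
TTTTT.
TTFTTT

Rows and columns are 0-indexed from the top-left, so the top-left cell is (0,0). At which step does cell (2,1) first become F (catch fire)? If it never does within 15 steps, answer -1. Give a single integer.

Step 1: cell (2,1)='T' (+6 fires, +2 burnt)
Step 2: cell (2,1)='F' (+9 fires, +6 burnt)
  -> target ignites at step 2
Step 3: cell (2,1)='.' (+6 fires, +9 burnt)
Step 4: cell (2,1)='.' (+3 fires, +6 burnt)
Step 5: cell (2,1)='.' (+2 fires, +3 burnt)
Step 6: cell (2,1)='.' (+0 fires, +2 burnt)
  fire out at step 6

2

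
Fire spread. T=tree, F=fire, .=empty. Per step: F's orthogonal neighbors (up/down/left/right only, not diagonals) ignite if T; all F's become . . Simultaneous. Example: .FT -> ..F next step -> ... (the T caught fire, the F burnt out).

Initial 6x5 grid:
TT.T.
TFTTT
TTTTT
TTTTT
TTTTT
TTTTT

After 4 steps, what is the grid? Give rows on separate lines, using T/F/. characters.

Step 1: 4 trees catch fire, 1 burn out
  TF.T.
  F.FTT
  TFTTT
  TTTTT
  TTTTT
  TTTTT
Step 2: 5 trees catch fire, 4 burn out
  F..T.
  ...FT
  F.FTT
  TFTTT
  TTTTT
  TTTTT
Step 3: 6 trees catch fire, 5 burn out
  ...F.
  ....F
  ...FT
  F.FTT
  TFTTT
  TTTTT
Step 4: 5 trees catch fire, 6 burn out
  .....
  .....
  ....F
  ...FT
  F.FTT
  TFTTT

.....
.....
....F
...FT
F.FTT
TFTTT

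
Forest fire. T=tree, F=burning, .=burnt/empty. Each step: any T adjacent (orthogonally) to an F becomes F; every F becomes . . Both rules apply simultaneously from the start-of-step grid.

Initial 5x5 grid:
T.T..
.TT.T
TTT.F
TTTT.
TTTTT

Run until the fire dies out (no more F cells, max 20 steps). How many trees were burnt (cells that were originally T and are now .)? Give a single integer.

Answer: 1

Derivation:
Step 1: +1 fires, +1 burnt (F count now 1)
Step 2: +0 fires, +1 burnt (F count now 0)
Fire out after step 2
Initially T: 17, now '.': 9
Total burnt (originally-T cells now '.'): 1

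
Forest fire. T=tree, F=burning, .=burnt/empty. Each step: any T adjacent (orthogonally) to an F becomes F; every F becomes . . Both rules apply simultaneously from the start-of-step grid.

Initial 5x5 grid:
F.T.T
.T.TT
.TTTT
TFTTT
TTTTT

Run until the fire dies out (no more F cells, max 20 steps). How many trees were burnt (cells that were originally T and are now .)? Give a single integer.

Answer: 17

Derivation:
Step 1: +4 fires, +2 burnt (F count now 4)
Step 2: +5 fires, +4 burnt (F count now 5)
Step 3: +3 fires, +5 burnt (F count now 3)
Step 4: +3 fires, +3 burnt (F count now 3)
Step 5: +1 fires, +3 burnt (F count now 1)
Step 6: +1 fires, +1 burnt (F count now 1)
Step 7: +0 fires, +1 burnt (F count now 0)
Fire out after step 7
Initially T: 18, now '.': 24
Total burnt (originally-T cells now '.'): 17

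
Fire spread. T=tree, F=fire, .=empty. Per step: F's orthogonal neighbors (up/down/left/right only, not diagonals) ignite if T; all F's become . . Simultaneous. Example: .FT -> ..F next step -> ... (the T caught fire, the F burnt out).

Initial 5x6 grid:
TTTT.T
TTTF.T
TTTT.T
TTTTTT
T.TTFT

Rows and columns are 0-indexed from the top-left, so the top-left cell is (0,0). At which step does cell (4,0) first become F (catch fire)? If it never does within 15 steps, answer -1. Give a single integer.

Step 1: cell (4,0)='T' (+6 fires, +2 burnt)
Step 2: cell (4,0)='T' (+6 fires, +6 burnt)
Step 3: cell (4,0)='T' (+5 fires, +6 burnt)
Step 4: cell (4,0)='T' (+4 fires, +5 burnt)
Step 5: cell (4,0)='T' (+2 fires, +4 burnt)
Step 6: cell (4,0)='F' (+1 fires, +2 burnt)
  -> target ignites at step 6
Step 7: cell (4,0)='.' (+0 fires, +1 burnt)
  fire out at step 7

6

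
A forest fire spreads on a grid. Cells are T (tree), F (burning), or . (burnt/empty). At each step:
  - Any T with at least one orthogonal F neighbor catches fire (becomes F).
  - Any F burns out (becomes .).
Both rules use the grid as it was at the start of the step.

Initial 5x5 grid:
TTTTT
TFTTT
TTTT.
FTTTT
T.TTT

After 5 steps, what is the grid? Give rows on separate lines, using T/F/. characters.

Step 1: 7 trees catch fire, 2 burn out
  TFTTT
  F.FTT
  FFTT.
  .FTTT
  F.TTT
Step 2: 5 trees catch fire, 7 burn out
  F.FTT
  ...FT
  ..FT.
  ..FTT
  ..TTT
Step 3: 5 trees catch fire, 5 burn out
  ...FT
  ....F
  ...F.
  ...FT
  ..FTT
Step 4: 3 trees catch fire, 5 burn out
  ....F
  .....
  .....
  ....F
  ...FT
Step 5: 1 trees catch fire, 3 burn out
  .....
  .....
  .....
  .....
  ....F

.....
.....
.....
.....
....F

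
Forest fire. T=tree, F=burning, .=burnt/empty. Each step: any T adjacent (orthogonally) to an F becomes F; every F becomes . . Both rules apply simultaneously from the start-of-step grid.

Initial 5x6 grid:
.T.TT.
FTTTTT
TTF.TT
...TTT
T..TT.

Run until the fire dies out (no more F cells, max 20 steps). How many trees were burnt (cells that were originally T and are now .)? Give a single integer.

Answer: 17

Derivation:
Step 1: +4 fires, +2 burnt (F count now 4)
Step 2: +2 fires, +4 burnt (F count now 2)
Step 3: +2 fires, +2 burnt (F count now 2)
Step 4: +3 fires, +2 burnt (F count now 3)
Step 5: +2 fires, +3 burnt (F count now 2)
Step 6: +3 fires, +2 burnt (F count now 3)
Step 7: +1 fires, +3 burnt (F count now 1)
Step 8: +0 fires, +1 burnt (F count now 0)
Fire out after step 8
Initially T: 18, now '.': 29
Total burnt (originally-T cells now '.'): 17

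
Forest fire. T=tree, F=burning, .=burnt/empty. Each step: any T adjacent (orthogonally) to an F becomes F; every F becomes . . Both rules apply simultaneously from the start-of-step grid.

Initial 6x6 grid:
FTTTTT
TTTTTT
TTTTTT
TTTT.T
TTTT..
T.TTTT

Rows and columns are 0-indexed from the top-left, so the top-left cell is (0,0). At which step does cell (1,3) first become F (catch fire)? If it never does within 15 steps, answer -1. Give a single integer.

Step 1: cell (1,3)='T' (+2 fires, +1 burnt)
Step 2: cell (1,3)='T' (+3 fires, +2 burnt)
Step 3: cell (1,3)='T' (+4 fires, +3 burnt)
Step 4: cell (1,3)='F' (+5 fires, +4 burnt)
  -> target ignites at step 4
Step 5: cell (1,3)='.' (+6 fires, +5 burnt)
Step 6: cell (1,3)='.' (+4 fires, +6 burnt)
Step 7: cell (1,3)='.' (+3 fires, +4 burnt)
Step 8: cell (1,3)='.' (+2 fires, +3 burnt)
Step 9: cell (1,3)='.' (+1 fires, +2 burnt)
Step 10: cell (1,3)='.' (+1 fires, +1 burnt)
Step 11: cell (1,3)='.' (+0 fires, +1 burnt)
  fire out at step 11

4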